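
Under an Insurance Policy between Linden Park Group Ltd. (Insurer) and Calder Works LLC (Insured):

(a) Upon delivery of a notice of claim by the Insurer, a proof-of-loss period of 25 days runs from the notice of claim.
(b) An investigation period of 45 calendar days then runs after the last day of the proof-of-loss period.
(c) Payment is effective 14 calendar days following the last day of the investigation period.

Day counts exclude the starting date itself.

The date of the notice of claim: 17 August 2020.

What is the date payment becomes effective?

The last day of the proof-of-loss period: 25 calendar days after 17 August 2020 is 11 September 2020.
The last day of the investigation period: 45 calendar days after 11 September 2020 is 26 October 2020.
Adding 14 calendar days to 26 October 2020 gives 9 November 2020, which is the date payment becomes effective.

9 November 2020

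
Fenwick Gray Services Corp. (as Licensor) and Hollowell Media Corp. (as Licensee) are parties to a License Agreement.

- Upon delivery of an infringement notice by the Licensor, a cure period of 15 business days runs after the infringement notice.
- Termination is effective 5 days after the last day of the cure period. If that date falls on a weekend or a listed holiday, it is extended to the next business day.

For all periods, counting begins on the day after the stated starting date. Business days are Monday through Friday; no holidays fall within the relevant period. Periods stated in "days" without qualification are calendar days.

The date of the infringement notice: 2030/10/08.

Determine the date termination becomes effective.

2030/11/04

From Tuesday, 2030/10/08, 15 business days (Oct 9, Oct 10, Oct 11, Oct 14, …, Oct 25, Oct 28, Oct 29, skipping weekends) brings us to Tuesday, 2030/10/29, which is the last day of the cure period.
The date termination becomes effective: 5 calendar days after 2030/10/29 is 2030/11/03. That falls on a Sunday, so it rolls to the next business day, Monday, 2030/11/04.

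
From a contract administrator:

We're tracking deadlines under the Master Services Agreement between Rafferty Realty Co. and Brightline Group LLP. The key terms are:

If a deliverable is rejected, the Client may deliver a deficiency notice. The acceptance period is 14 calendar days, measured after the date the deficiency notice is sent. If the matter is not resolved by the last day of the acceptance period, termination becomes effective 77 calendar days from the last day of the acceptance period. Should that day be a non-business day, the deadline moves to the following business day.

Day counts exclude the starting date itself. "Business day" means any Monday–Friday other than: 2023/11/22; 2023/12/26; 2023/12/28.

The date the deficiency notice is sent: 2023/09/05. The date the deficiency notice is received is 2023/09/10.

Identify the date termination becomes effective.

2023/12/05

Adding 14 calendar days to 2023/09/05 gives 2023/09/19, which is the last day of the acceptance period.
Adding 77 calendar days to 2023/09/19 gives 2023/12/05, which is the date termination becomes effective. 2023/12/05 is a Tuesday and is not a listed holiday, so no roll-forward applies.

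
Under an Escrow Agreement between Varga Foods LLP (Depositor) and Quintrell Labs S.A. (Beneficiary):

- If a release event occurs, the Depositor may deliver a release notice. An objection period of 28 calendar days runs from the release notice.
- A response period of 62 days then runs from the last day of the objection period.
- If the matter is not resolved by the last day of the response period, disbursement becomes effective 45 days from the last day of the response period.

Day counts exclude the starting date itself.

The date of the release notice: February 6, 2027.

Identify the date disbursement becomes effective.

Adding 28 calendar days to February 6, 2027 gives March 6, 2027, which is the last day of the objection period.
Adding 62 calendar days to March 6, 2027 gives May 7, 2027, which is the last day of the response period.
Adding 45 calendar days to May 7, 2027 gives June 21, 2027, which is the date disbursement becomes effective.

June 21, 2027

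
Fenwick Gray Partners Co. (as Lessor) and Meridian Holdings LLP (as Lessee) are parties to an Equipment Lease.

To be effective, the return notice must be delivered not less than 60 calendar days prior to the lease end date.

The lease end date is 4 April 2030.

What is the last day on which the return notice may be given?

3 February 2030

Counting back 60 calendar days from 4 April 2030 gives 3 February 2030.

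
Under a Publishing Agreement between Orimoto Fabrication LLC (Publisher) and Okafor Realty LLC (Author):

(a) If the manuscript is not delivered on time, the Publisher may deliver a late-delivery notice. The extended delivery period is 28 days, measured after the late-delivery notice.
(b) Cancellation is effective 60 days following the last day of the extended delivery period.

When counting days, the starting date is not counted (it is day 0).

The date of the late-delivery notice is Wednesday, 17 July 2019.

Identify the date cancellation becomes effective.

13 October 2019

The last day of the extended delivery period: 17 July 2019 + 28 days = 14 August 2019.
The date cancellation becomes effective: 60 calendar days after 14 August 2019 is 13 October 2019.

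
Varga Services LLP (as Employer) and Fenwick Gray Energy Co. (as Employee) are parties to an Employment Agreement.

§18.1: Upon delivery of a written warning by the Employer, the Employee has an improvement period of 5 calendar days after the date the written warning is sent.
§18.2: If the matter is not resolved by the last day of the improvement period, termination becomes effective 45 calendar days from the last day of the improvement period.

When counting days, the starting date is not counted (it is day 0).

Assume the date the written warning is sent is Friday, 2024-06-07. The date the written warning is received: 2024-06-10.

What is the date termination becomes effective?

Adding 5 calendar days to 2024-06-07 gives 2024-06-12, which is the last day of the improvement period.
The date termination becomes effective: 45 calendar days after 2024-06-12 is 2024-07-27.

2024-07-27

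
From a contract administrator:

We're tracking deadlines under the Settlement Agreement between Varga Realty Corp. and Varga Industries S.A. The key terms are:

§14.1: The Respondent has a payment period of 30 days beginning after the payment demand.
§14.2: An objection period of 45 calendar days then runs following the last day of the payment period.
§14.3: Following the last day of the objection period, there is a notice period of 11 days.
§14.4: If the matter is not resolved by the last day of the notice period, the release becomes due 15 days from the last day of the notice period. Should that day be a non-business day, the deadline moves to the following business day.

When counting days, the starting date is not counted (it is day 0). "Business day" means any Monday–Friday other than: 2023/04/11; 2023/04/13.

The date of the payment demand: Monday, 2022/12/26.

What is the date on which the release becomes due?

The last day of the payment period: 30 calendar days after 2022/12/26 is 2023/01/25.
The last day of the objection period: 2023/01/25 + 45 days = 2023/03/11.
The last day of the notice period: 11 calendar days after 2023/03/11 is 2023/03/22.
Adding 15 calendar days to 2023/03/22 gives 2023/04/06, which is the date on which the release becomes due. 2023/04/06 is a Thursday and is not a listed holiday, so no roll-forward applies.

2023/04/06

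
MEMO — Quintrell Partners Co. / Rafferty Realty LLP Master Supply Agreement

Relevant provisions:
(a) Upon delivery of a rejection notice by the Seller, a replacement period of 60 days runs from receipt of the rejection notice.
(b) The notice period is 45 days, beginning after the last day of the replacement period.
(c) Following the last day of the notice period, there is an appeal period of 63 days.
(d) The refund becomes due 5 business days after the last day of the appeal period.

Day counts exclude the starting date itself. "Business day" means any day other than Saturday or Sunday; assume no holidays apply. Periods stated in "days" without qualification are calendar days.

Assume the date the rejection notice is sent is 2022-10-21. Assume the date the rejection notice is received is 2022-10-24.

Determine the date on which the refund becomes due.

2023-04-17

The last day of the replacement period: 60 calendar days after 2022-10-24 is 2022-12-23.
Adding 45 calendar days to 2022-12-23 gives 2023-02-06, which is the last day of the notice period.
The last day of the appeal period: 63 calendar days after 2023-02-06 is 2023-04-10.
From Monday, 2023-04-10, 5 business days (Apr 11, Apr 12, Apr 13, Apr 14, Apr 17, skipping weekends) brings us to Monday, 2023-04-17, which is the date on which the refund becomes due.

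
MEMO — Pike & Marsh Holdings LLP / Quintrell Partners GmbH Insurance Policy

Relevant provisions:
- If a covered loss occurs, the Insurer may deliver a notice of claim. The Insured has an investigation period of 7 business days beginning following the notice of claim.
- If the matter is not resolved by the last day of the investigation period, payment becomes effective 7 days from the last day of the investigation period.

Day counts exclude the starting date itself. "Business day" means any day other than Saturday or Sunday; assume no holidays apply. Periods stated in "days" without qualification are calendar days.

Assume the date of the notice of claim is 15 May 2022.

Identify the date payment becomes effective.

31 May 2022

The last day of the investigation period: counting 7 business days from Sunday, 15 May 2022 (May 16, May 17, May 18, May 19, May 20, May 23, May 24, skipping weekends) reaches Tuesday, 24 May 2022.
The date payment becomes effective: 7 calendar days after 24 May 2022 is 31 May 2022.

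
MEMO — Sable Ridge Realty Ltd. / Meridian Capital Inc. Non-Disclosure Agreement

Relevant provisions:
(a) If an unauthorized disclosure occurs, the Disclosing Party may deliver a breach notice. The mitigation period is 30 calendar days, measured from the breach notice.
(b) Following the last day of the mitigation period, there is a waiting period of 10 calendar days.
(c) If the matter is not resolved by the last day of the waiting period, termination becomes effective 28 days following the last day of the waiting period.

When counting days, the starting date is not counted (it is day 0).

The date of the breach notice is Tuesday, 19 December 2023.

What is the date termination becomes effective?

The last day of the mitigation period: 19 December 2023 + 30 days = 18 January 2024.
The last day of the waiting period: 10 calendar days after 18 January 2024 is 28 January 2024.
The date termination becomes effective: 28 January 2024 + 28 days = 25 February 2024.

25 February 2024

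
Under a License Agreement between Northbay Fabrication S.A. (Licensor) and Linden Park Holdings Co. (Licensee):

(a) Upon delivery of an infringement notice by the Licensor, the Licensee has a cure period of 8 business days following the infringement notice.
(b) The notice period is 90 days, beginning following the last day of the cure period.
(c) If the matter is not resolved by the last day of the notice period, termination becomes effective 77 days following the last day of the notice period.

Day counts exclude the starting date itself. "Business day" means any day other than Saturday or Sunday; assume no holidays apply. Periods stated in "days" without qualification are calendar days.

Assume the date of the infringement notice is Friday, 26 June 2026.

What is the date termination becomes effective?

22 December 2026

From Friday, 26 June 2026, 8 business days (Jun 29, Jun 30, Jul 1, Jul 2, Jul 3, Jul 6, Jul 7, Jul 8, skipping weekends) brings us to Wednesday, 8 July 2026, which is the last day of the cure period.
Adding 90 calendar days to 8 July 2026 gives 6 October 2026, which is the last day of the notice period.
The date termination becomes effective: 77 calendar days after 6 October 2026 is 22 December 2026.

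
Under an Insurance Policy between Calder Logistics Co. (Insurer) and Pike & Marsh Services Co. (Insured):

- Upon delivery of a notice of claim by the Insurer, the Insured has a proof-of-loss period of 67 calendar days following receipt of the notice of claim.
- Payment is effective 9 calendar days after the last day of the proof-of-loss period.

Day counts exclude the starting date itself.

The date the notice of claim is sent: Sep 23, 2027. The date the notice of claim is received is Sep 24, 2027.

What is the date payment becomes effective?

Dec 9, 2027

The last day of the proof-of-loss period: 67 calendar days after Sep 24, 2027 is Nov 30, 2027.
Adding 9 calendar days to Nov 30, 2027 gives Dec 9, 2027, which is the date payment becomes effective.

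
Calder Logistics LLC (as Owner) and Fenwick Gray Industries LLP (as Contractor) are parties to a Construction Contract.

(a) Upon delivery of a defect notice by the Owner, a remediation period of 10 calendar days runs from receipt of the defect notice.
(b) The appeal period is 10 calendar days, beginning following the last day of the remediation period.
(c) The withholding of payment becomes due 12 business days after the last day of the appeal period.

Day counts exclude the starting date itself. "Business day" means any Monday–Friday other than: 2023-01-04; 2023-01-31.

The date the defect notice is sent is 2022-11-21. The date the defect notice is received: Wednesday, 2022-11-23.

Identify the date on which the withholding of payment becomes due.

2022-12-29

The last day of the remediation period: 10 calendar days after 2022-11-23 is 2022-12-03.
The last day of the appeal period: 10 calendar days after 2022-12-03 is 2022-12-13.
The date on which the withholding of payment becomes due: 12 business days after Tuesday, 2022-12-13, skipping weekends — Dec 14, Dec 15, Dec 16, Dec 19, …, Dec 27, Dec 28, Dec 29 — lands on Thursday, 2022-12-29.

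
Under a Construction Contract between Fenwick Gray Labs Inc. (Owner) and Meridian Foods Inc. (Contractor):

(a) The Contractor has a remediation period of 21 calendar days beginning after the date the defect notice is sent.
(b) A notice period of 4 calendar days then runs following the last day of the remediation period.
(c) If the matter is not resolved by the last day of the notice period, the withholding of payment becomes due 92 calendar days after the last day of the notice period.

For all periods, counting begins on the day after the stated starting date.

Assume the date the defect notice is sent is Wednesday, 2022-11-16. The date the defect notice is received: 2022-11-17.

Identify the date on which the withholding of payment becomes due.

The last day of the remediation period: 21 calendar days after 2022-11-16 is 2022-12-07.
The last day of the notice period: 2022-12-07 + 4 days = 2022-12-11.
Adding 92 calendar days to 2022-12-11 gives 2023-03-13, which is the date on which the withholding of payment becomes due.

2023-03-13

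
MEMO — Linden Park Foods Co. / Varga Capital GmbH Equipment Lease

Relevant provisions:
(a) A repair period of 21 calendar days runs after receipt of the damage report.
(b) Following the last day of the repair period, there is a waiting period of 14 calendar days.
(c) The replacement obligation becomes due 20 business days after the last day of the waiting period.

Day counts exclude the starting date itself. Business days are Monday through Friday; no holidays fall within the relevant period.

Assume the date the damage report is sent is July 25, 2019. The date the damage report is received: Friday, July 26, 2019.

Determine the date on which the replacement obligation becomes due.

September 27, 2019

Adding 21 calendar days to July 26, 2019 gives August 16, 2019, which is the last day of the repair period.
The last day of the waiting period: August 16, 2019 + 14 days = August 30, 2019.
The date on which the replacement obligation becomes due: 20 business days after Friday, August 30, 2019, skipping weekends — Sep 2, Sep 3, Sep 4, Sep 5, …, Sep 25, Sep 26, Sep 27 — lands on Friday, September 27, 2019.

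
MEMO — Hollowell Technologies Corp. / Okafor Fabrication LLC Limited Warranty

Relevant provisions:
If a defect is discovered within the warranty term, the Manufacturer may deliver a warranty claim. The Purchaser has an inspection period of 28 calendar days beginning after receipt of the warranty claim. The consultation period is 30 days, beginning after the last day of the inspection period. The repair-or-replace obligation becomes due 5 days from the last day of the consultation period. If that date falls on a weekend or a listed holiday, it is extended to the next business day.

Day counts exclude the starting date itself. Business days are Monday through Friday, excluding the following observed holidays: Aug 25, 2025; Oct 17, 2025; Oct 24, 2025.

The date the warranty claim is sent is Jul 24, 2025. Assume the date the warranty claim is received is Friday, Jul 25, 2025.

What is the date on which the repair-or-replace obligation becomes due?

The last day of the inspection period: Jul 25, 2025 + 28 days = Aug 22, 2025.
The last day of the consultation period: Aug 22, 2025 + 30 days = Sep 21, 2025.
Adding 5 calendar days to Sep 21, 2025 gives Sep 26, 2025, which is the date on which the repair-or-replace obligation becomes due. Sep 26, 2025 is a Friday and is not a listed holiday, so no roll-forward applies.

Sep 26, 2025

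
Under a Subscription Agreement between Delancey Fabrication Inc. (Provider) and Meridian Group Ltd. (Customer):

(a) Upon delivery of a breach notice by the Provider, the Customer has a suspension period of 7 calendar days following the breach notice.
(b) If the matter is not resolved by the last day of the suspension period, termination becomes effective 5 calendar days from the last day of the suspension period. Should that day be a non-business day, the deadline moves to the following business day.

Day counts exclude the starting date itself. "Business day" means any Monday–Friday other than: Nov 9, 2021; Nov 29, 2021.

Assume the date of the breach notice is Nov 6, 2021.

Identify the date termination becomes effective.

Nov 18, 2021

The last day of the suspension period: 7 calendar days after Nov 6, 2021 is Nov 13, 2021.
The date termination becomes effective: Nov 13, 2021 + 5 days = Nov 18, 2021. Nov 18, 2021 is a Thursday and is not a listed holiday, so no roll-forward applies.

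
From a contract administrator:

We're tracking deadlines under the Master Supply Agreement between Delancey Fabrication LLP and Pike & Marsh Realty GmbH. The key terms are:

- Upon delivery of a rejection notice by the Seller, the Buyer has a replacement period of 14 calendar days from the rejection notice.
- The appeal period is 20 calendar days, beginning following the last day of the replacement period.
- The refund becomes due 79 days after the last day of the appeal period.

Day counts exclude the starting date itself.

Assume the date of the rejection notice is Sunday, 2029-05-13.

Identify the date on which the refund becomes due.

The last day of the replacement period: 14 calendar days after 2029-05-13 is 2029-05-27.
The last day of the appeal period: 2029-05-27 + 20 days = 2029-06-16.
Adding 79 calendar days to 2029-06-16 gives 2029-09-03, which is the date on which the refund becomes due.

2029-09-03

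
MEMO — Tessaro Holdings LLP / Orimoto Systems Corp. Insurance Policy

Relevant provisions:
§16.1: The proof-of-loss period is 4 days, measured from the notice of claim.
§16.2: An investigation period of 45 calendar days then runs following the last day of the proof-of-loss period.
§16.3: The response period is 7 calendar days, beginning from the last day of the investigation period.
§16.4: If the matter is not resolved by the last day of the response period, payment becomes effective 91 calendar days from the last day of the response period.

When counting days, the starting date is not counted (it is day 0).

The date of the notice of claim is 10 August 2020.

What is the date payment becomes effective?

The last day of the proof-of-loss period: 4 calendar days after 10 August 2020 is 14 August 2020.
The last day of the investigation period: 45 calendar days after 14 August 2020 is 28 September 2020.
The last day of the response period: 7 calendar days after 28 September 2020 is 5 October 2020.
The date payment becomes effective: 91 calendar days after 5 October 2020 is 4 January 2021.

4 January 2021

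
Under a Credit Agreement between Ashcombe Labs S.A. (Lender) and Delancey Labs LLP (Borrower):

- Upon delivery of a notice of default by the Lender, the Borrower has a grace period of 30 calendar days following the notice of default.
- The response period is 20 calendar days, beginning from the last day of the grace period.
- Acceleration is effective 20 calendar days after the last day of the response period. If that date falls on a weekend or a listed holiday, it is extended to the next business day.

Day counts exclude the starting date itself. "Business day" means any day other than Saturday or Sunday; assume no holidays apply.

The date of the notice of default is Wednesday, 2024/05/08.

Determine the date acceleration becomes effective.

2024/07/17

The last day of the grace period: 2024/05/08 + 30 days = 2024/06/07.
The last day of the response period: 2024/06/07 + 20 days = 2024/06/27.
Adding 20 calendar days to 2024/06/27 gives 2024/07/17, which is the date acceleration becomes effective. 2024/07/17 is a Wednesday, so no roll-forward applies.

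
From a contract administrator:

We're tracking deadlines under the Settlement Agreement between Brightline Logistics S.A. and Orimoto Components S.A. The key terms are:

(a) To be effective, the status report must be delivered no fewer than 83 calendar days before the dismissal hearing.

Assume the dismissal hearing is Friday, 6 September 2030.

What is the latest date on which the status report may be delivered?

15 June 2030

6 September 2030 minus 83 days is 15 June 2030.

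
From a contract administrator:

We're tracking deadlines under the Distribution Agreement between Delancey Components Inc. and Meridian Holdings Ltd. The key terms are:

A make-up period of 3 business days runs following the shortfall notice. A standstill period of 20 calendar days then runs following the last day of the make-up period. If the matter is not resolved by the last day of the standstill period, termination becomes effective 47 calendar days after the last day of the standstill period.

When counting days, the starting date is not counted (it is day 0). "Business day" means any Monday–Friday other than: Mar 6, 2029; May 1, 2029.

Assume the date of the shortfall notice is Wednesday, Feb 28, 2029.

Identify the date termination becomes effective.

May 11, 2029

The last day of the make-up period: 3 business days after Wednesday, Feb 28, 2029, skipping weekends — Mar 1, Mar 2, Mar 5 — lands on Monday, Mar 5, 2029.
Adding 20 calendar days to Mar 5, 2029 gives Mar 25, 2029, which is the last day of the standstill period.
Adding 47 calendar days to Mar 25, 2029 gives May 11, 2029, which is the date termination becomes effective.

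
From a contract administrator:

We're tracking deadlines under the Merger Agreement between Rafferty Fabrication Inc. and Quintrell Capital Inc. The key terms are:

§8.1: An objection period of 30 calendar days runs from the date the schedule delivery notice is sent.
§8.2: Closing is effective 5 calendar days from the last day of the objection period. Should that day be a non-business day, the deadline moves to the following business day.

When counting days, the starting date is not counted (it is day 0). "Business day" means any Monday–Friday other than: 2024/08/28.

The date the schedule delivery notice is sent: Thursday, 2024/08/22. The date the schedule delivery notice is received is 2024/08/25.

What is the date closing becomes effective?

2024/09/26

The last day of the objection period: 2024/08/22 + 30 days = 2024/09/21.
Adding 5 calendar days to 2024/09/21 gives 2024/09/26, which is the date closing becomes effective. 2024/09/26 is a Thursday and is not a listed holiday, so no roll-forward applies.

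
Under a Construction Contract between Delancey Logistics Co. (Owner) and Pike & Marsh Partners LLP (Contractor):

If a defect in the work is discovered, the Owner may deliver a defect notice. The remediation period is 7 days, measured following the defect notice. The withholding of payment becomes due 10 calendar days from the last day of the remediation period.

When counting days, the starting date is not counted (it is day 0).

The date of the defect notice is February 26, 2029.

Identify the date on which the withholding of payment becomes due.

March 15, 2029

The last day of the remediation period: February 26, 2029 + 7 days = March 5, 2029.
The date on which the withholding of payment becomes due: March 5, 2029 + 10 days = March 15, 2029.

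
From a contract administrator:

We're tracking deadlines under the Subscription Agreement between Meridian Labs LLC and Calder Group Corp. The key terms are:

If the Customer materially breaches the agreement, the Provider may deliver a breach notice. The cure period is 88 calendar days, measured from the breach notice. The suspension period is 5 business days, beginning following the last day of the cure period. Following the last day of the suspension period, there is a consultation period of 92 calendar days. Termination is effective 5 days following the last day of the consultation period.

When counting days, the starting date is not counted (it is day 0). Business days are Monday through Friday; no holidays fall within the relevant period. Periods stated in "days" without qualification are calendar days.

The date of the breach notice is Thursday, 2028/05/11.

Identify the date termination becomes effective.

2028/11/19

Adding 88 calendar days to 2028/05/11 gives 2028/08/07, which is the last day of the cure period.
The last day of the suspension period: counting 5 business days from Monday, 2028/08/07 (Aug 8, Aug 9, Aug 10, Aug 11, Aug 14, skipping weekends) reaches Monday, 2028/08/14.
The last day of the consultation period: 92 calendar days after 2028/08/14 is 2028/11/14.
The date termination becomes effective: 2028/11/14 + 5 days = 2028/11/19.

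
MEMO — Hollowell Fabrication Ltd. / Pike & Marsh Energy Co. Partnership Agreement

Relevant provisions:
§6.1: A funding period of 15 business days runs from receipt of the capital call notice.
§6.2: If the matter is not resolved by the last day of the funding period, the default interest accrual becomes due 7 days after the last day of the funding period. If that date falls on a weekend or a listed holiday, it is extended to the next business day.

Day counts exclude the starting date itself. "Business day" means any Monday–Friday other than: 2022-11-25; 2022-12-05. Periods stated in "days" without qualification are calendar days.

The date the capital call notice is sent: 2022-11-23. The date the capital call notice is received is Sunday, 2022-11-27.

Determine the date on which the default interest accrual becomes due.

2022-12-26

From Sunday, 2022-11-27, 15 business days (Nov 28, Nov 29, Nov 30, Dec 1, …, Dec 15, Dec 16, Dec 19, skipping weekends and the listed holiday on Dec 5) brings us to Monday, 2022-12-19, which is the last day of the funding period.
The date on which the default interest accrual becomes due: 7 calendar days after 2022-12-19 is 2022-12-26. 2022-12-26 is a Monday and is not a listed holiday, so no roll-forward applies.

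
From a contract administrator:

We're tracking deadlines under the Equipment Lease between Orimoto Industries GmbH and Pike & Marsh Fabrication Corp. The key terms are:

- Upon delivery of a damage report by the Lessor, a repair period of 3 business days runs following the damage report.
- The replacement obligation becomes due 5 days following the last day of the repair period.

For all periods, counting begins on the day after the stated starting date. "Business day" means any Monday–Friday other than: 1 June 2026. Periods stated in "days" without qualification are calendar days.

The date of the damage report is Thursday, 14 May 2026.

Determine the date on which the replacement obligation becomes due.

24 May 2026

The last day of the repair period: 3 business days after Thursday, 14 May 2026, skipping weekends — May 15, May 18, May 19 — lands on Tuesday, 19 May 2026.
Adding 5 calendar days to 19 May 2026 gives 24 May 2026, which is the date on which the replacement obligation becomes due.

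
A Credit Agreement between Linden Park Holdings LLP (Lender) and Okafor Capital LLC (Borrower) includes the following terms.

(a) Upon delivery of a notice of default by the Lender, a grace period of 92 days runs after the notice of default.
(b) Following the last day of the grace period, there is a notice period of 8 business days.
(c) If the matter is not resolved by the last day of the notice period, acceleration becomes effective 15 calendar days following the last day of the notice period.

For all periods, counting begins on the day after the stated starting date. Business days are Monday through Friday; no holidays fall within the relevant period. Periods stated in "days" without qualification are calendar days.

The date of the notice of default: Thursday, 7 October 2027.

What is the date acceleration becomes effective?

Adding 92 calendar days to 7 October 2027 gives 7 January 2028, which is the last day of the grace period.
The last day of the notice period: 8 business days after Friday, 7 January 2028, skipping weekends — Jan 10, Jan 11, Jan 12, Jan 13, Jan 14, Jan 17, Jan 18, Jan 19 — lands on Wednesday, 19 January 2028.
The date acceleration becomes effective: 15 calendar days after 19 January 2028 is 3 February 2028.

3 February 2028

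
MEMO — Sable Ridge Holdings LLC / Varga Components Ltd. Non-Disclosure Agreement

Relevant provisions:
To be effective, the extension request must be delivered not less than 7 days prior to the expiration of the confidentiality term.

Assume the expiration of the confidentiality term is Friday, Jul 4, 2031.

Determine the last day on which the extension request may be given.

Jun 27, 2031

Counting back 7 calendar days from Jul 4, 2031 gives Jun 27, 2031.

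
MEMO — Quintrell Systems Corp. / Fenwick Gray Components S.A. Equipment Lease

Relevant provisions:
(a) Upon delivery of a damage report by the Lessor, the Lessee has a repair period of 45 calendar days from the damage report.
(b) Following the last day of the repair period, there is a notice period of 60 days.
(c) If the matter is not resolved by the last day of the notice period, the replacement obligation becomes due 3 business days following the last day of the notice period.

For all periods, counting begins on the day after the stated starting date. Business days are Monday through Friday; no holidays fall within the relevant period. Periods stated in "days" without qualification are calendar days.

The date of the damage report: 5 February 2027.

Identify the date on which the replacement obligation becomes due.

26 May 2027

The last day of the repair period: 5 February 2027 + 45 days = 22 March 2027.
Adding 60 calendar days to 22 March 2027 gives 21 May 2027, which is the last day of the notice period.
From Friday, 21 May 2027, 3 business days (May 24, May 25, May 26, skipping weekends) brings us to Wednesday, 26 May 2027, which is the date on which the replacement obligation becomes due.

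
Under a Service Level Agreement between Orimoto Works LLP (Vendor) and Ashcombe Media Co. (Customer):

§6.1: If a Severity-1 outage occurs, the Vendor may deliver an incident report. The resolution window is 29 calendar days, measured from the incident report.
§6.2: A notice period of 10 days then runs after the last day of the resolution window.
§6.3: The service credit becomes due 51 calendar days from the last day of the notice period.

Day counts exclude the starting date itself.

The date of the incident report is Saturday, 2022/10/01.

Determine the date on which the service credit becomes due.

2022/12/30

The last day of the resolution window: 29 calendar days after 2022/10/01 is 2022/10/30.
The last day of the notice period: 10 calendar days after 2022/10/30 is 2022/11/09.
The date on which the service credit becomes due: 51 calendar days after 2022/11/09 is 2022/12/30.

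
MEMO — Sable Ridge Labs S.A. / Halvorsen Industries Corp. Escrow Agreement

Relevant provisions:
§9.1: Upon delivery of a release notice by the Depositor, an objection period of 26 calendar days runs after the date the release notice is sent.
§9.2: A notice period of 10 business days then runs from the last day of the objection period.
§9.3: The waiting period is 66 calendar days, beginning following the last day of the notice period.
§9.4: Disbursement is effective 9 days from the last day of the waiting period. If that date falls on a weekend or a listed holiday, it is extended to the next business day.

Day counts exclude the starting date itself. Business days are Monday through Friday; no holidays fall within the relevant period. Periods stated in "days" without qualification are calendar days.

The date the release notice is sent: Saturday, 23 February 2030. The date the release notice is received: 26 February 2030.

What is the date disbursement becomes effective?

Adding 26 calendar days to 23 February 2030 gives 21 March 2030, which is the last day of the objection period.
The last day of the notice period: 10 business days after Thursday, 21 March 2030, skipping weekends — Mar 22, Mar 25, Mar 26, Mar 27, Mar 28, Mar 29, Apr 1, Apr 2, Apr 3, Apr 4 — lands on Thursday, 4 April 2030.
The last day of the waiting period: 66 calendar days after 4 April 2030 is 9 June 2030.
The date disbursement becomes effective: 9 June 2030 + 9 days = 18 June 2030. 18 June 2030 is a Tuesday, so no roll-forward applies.

18 June 2030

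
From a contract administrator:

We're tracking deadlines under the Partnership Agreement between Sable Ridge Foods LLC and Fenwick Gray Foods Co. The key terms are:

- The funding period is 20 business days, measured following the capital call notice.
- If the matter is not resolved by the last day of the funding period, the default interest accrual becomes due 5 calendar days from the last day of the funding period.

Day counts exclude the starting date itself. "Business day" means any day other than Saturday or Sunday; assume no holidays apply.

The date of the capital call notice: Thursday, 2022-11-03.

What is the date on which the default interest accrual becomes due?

2022-12-06

From Thursday, 2022-11-03, 20 business days (Nov 4, Nov 7, Nov 8, Nov 9, …, Nov 29, Nov 30, Dec 1, skipping weekends) brings us to Thursday, 2022-12-01, which is the last day of the funding period.
Adding 5 calendar days to 2022-12-01 gives 2022-12-06, which is the date on which the default interest accrual becomes due.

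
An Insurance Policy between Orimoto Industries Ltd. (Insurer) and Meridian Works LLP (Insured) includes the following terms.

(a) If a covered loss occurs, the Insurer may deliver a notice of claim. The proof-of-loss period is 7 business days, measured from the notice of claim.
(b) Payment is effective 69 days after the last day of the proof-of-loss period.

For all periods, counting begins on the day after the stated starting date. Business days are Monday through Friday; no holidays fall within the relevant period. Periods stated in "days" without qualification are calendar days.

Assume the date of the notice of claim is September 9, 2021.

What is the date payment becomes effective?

November 28, 2021

The last day of the proof-of-loss period: 7 business days after Thursday, September 9, 2021, skipping weekends — Sep 10, Sep 13, Sep 14, Sep 15, Sep 16, Sep 17, Sep 20 — lands on Monday, September 20, 2021.
The date payment becomes effective: September 20, 2021 + 69 days = November 28, 2021.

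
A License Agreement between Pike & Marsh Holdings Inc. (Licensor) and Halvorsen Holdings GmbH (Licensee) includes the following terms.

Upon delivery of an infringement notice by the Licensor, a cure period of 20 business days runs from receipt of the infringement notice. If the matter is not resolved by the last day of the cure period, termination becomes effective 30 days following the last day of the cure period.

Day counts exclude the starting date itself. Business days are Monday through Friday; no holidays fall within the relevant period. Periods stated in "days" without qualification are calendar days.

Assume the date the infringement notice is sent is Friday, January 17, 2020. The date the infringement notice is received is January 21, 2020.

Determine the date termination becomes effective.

From Tuesday, January 21, 2020, 20 business days (Jan 22, Jan 23, Jan 24, Jan 27, …, Feb 14, Feb 17, Feb 18, skipping weekends) brings us to Tuesday, February 18, 2020, which is the last day of the cure period.
The date termination becomes effective: February 18, 2020 + 30 days = March 19, 2020.

March 19, 2020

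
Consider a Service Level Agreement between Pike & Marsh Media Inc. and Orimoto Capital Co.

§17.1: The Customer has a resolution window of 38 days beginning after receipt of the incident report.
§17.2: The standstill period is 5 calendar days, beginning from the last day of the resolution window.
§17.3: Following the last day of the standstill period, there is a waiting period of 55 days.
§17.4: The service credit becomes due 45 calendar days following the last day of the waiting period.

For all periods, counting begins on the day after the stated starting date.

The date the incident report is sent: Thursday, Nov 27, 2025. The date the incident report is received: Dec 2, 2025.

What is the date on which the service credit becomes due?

Apr 24, 2026

The last day of the resolution window: Dec 2, 2025 + 38 days = Jan 9, 2026.
The last day of the standstill period: Jan 9, 2026 + 5 days = Jan 14, 2026.
The last day of the waiting period: 55 calendar days after Jan 14, 2026 is Mar 10, 2026.
The date on which the service credit becomes due: Mar 10, 2026 + 45 days = Apr 24, 2026.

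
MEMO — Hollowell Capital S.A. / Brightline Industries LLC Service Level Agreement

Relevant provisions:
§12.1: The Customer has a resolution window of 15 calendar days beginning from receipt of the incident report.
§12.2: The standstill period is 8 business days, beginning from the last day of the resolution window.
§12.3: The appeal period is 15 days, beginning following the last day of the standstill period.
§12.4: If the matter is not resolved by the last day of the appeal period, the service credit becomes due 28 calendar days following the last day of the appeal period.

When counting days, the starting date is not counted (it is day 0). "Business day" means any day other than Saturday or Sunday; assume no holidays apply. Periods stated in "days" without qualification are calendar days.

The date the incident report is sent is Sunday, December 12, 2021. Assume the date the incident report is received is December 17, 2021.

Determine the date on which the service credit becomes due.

Adding 15 calendar days to December 17, 2021 gives January 1, 2022, which is the last day of the resolution window.
The last day of the standstill period: counting 8 business days from Saturday, January 1, 2022 (Jan 3, Jan 4, Jan 5, Jan 6, Jan 7, Jan 10, Jan 11, Jan 12, skipping weekends) reaches Wednesday, January 12, 2022.
The last day of the appeal period: January 12, 2022 + 15 days = January 27, 2022.
Adding 28 calendar days to January 27, 2022 gives February 24, 2022, which is the date on which the service credit becomes due.

February 24, 2022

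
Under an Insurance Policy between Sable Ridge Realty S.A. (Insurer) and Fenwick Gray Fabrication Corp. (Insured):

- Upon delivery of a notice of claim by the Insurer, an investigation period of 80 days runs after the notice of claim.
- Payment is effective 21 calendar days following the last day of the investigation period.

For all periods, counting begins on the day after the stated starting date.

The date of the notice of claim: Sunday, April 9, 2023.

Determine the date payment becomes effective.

July 19, 2023

The last day of the investigation period: April 9, 2023 + 80 days = June 28, 2023.
The date payment becomes effective: 21 calendar days after June 28, 2023 is July 19, 2023.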